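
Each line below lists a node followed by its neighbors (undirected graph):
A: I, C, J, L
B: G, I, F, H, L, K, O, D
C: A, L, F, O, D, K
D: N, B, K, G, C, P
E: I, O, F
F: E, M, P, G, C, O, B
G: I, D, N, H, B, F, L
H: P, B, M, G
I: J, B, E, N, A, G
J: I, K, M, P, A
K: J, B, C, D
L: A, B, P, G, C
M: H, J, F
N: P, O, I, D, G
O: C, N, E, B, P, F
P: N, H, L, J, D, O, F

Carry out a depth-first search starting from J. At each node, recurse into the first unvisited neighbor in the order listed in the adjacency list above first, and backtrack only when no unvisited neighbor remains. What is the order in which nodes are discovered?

J, I, B, G, D, N, P, H, M, F, E, O, C, A, L, K

Visit J
J → I
I → B
B → G
G → D
D → N
N → P
P → H
H → M
M → F
F → E
E → O
O → C
C → A
A → L
C → K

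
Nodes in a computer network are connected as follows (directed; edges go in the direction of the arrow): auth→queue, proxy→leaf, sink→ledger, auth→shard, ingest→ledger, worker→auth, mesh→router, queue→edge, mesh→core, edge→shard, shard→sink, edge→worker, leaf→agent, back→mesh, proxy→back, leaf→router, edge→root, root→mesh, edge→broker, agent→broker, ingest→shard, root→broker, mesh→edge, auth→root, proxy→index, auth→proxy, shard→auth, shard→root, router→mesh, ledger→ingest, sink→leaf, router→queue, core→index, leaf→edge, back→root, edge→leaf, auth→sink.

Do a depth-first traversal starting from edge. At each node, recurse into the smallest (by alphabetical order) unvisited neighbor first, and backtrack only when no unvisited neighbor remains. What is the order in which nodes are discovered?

Visit edge
edge → broker
edge → leaf
leaf → agent
leaf → router
router → mesh
mesh → core
core → index
router → queue
edge → root
edge → shard
shard → auth
auth → proxy
proxy → back
auth → sink
sink → ledger
ledger → ingest
edge → worker

edge -> broker -> leaf -> agent -> router -> mesh -> core -> index -> queue -> root -> shard -> auth -> proxy -> back -> sink -> ledger -> ingest -> worker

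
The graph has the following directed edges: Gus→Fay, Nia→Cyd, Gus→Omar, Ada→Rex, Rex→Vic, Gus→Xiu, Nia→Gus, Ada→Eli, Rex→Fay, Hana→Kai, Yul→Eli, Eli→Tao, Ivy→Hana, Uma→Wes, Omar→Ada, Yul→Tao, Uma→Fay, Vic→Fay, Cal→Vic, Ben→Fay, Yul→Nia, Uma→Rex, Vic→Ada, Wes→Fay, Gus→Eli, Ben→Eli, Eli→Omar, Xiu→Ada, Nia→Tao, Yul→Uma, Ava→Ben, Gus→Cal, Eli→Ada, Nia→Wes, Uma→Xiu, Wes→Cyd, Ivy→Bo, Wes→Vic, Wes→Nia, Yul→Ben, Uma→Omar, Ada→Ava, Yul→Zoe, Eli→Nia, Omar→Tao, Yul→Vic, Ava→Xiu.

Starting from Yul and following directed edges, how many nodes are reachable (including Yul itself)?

BFS from Yul visits: Yul, Zoe, Vic, Uma, Tao, Nia, Eli, Ben, Fay, Ada, Xiu, Wes, Rex, Omar, Gus, Cyd, Ava, Cal
Reachable nodes: 18 of 22 total.

18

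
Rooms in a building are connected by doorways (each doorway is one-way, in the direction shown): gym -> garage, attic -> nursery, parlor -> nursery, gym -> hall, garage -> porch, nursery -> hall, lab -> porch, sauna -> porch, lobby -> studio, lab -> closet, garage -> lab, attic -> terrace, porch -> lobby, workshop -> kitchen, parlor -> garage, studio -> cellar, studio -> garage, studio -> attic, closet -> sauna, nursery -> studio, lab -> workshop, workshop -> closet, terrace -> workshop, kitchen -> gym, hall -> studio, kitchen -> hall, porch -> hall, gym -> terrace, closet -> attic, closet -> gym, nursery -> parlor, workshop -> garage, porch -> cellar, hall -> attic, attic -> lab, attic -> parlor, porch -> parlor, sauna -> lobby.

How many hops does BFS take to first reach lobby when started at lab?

2

Level 0: lab
Level 1: closet, porch, workshop
Level 2: attic, cellar, garage, gym, hall, kitchen, lobby, parlor, sauna
Level 3: nursery, studio, terrace
lobby first appears at level 2.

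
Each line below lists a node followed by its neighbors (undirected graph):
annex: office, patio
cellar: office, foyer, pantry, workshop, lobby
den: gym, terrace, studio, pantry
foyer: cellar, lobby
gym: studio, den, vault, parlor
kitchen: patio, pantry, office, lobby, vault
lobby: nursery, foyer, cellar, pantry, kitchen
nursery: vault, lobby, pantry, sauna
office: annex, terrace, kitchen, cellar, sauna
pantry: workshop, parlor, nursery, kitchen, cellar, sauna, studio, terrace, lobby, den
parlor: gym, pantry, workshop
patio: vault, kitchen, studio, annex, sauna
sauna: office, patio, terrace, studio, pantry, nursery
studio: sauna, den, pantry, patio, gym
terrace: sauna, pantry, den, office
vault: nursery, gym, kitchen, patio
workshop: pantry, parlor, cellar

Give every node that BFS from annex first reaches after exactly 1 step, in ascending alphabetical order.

office, patio

Level 0: annex
Level 1: office, patio
Level 2: cellar, kitchen, sauna, studio, terrace, vault
Level 3: den, foyer, gym, lobby, nursery, pantry, workshop
Level 4: parlor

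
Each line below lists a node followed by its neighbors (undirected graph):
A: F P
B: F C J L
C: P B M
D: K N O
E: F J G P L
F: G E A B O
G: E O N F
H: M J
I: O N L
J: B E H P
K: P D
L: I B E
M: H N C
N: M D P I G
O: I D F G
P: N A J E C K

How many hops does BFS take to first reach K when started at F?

Level 0: F
Level 1: A, B, E, G, O
Level 2: C, D, I, J, L, N, P
Level 3: H, K, M
K first appears at level 3.

3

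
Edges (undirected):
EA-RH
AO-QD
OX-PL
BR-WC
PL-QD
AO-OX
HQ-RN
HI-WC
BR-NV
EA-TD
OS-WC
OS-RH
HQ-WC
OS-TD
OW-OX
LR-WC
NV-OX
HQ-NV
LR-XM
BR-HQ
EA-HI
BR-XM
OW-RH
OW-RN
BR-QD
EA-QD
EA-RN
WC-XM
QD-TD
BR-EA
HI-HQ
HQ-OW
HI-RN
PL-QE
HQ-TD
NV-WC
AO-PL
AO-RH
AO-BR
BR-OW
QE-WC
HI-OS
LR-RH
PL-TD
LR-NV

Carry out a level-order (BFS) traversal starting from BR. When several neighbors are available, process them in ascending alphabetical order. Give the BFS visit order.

Visit BR; enqueue AO, EA, HQ, NV, OW, QD, WC, XM → queue [AO, EA, HQ, NV, OW, QD, WC, XM]
Visit AO; enqueue OX, PL, RH → queue [EA, HQ, NV, OW, QD, WC, XM, OX, PL, RH]
Visit EA; enqueue HI, RN, TD → queue [HQ, NV, OW, QD, WC, XM, OX, PL, RH, HI, RN, TD]
Visit HQ → queue [NV, OW, QD, WC, XM, OX, PL, RH, HI, RN, TD]
Visit NV; enqueue LR → queue [OW, QD, WC, XM, OX, PL, RH, HI, RN, TD, LR]
Visit OW → queue [QD, WC, XM, OX, PL, RH, HI, RN, TD, LR]
Visit QD → queue [WC, XM, OX, PL, RH, HI, RN, TD, LR]
Visit WC; enqueue OS, QE → queue [XM, OX, PL, RH, HI, RN, TD, LR, OS, QE]
Visit XM → queue [OX, PL, RH, HI, RN, TD, LR, OS, QE]
Visit OX → queue [PL, RH, HI, RN, TD, LR, OS, QE]
Visit PL → queue [RH, HI, RN, TD, LR, OS, QE]
Visit RH → queue [HI, RN, TD, LR, OS, QE]
Visit HI → queue [RN, TD, LR, OS, QE]
Visit RN → queue [TD, LR, OS, QE]
Visit TD → queue [LR, OS, QE]
Visit LR → queue [OS, QE]
Visit OS → queue [QE]
Visit QE → queue []

BR, AO, EA, HQ, NV, OW, QD, WC, XM, OX, PL, RH, HI, RN, TD, LR, OS, QE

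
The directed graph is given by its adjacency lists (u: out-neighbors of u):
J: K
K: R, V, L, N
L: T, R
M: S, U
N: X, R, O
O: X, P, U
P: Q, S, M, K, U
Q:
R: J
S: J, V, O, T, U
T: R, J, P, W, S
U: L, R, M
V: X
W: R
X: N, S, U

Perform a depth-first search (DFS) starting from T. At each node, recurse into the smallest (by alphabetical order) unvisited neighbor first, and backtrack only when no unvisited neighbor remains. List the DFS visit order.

Visit T
T → J
J → K
K → L
L → R
K → N
N → O
O → P
P → M
M → S
S → U
S → V
V → X
P → Q
T → W

T, J, K, L, R, N, O, P, M, S, U, V, X, Q, W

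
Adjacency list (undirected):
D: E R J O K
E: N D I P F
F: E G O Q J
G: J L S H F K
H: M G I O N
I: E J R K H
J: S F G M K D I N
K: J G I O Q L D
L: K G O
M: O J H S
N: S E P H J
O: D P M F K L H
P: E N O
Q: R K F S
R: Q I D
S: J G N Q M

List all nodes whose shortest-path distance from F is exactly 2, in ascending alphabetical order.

D, H, I, K, L, M, N, P, R, S

Level 0: F
Level 1: E, G, J, O, Q
Level 2: D, H, I, K, L, M, N, P, R, S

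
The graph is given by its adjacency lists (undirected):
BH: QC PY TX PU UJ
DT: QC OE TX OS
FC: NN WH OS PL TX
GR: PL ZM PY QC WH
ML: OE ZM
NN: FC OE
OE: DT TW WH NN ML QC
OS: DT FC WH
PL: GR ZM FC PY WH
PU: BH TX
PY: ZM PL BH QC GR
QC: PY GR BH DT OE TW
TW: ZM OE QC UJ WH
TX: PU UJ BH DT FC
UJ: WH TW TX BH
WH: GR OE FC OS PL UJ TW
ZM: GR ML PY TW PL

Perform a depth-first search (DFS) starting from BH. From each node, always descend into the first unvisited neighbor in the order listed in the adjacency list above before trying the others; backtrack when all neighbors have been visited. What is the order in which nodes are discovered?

BH, QC, PY, ZM, GR, PL, FC, NN, OE, DT, TX, PU, UJ, WH, OS, TW, ML

Visit BH
BH → QC
QC → PY
PY → ZM
ZM → GR
GR → PL
PL → FC
FC → NN
NN → OE
OE → DT
DT → TX
TX → PU
TX → UJ
UJ → WH
WH → OS
WH → TW
OE → ML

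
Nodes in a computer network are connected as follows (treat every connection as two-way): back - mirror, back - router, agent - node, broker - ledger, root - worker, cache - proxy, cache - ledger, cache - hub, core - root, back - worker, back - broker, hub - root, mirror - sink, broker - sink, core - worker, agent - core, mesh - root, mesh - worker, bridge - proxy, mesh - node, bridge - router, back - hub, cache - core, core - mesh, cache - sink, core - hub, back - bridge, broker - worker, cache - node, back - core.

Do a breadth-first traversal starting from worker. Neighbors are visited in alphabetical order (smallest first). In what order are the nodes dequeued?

worker back broker core mesh root bridge hub mirror router ledger sink agent cache node proxy

Visit worker; enqueue back, broker, core, mesh, root → queue [back, broker, core, mesh, root]
Visit back; enqueue bridge, hub, mirror, router → queue [broker, core, mesh, root, bridge, hub, mirror, router]
Visit broker; enqueue ledger, sink → queue [core, mesh, root, bridge, hub, mirror, router, ledger, sink]
Visit core; enqueue agent, cache → queue [mesh, root, bridge, hub, mirror, router, ledger, sink, agent, cache]
Visit mesh; enqueue node → queue [root, bridge, hub, mirror, router, ledger, sink, agent, cache, node]
Visit root → queue [bridge, hub, mirror, router, ledger, sink, agent, cache, node]
Visit bridge; enqueue proxy → queue [hub, mirror, router, ledger, sink, agent, cache, node, proxy]
Visit hub → queue [mirror, router, ledger, sink, agent, cache, node, proxy]
Visit mirror → queue [router, ledger, sink, agent, cache, node, proxy]
Visit router → queue [ledger, sink, agent, cache, node, proxy]
Visit ledger → queue [sink, agent, cache, node, proxy]
Visit sink → queue [agent, cache, node, proxy]
Visit agent → queue [cache, node, proxy]
Visit cache → queue [node, proxy]
Visit node → queue [proxy]
Visit proxy → queue []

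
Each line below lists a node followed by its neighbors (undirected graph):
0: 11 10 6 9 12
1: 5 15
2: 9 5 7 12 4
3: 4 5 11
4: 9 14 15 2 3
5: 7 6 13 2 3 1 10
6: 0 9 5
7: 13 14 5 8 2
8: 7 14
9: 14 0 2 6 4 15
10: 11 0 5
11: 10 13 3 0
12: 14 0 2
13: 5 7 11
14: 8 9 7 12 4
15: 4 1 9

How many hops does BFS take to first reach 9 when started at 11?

2

Level 0: 11
Level 1: 0, 3, 10, 13
Level 2: 4, 5, 6, 7, 9, 12
Level 3: 1, 2, 8, 14, 15
9 first appears at level 2.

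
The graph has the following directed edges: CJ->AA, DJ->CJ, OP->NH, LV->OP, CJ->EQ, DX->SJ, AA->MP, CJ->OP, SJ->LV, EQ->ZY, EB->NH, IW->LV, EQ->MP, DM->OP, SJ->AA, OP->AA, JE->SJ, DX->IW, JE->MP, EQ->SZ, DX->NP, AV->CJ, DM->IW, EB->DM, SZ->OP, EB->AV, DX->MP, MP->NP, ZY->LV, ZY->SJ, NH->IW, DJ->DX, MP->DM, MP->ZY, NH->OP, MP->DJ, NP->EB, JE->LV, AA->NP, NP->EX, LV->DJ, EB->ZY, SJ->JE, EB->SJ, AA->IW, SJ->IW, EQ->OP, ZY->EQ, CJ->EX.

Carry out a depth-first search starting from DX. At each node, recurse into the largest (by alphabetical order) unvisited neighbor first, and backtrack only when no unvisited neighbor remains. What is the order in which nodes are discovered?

Visit DX
DX → SJ
SJ → LV
LV → OP
OP → NH
NH → IW
OP → AA
AA → NP
NP → EX
NP → EB
EB → ZY
ZY → EQ
EQ → SZ
EQ → MP
MP → DM
MP → DJ
DJ → CJ
EB → AV
SJ → JE

DX -> SJ -> LV -> OP -> NH -> IW -> AA -> NP -> EX -> EB -> ZY -> EQ -> SZ -> MP -> DM -> DJ -> CJ -> AV -> JE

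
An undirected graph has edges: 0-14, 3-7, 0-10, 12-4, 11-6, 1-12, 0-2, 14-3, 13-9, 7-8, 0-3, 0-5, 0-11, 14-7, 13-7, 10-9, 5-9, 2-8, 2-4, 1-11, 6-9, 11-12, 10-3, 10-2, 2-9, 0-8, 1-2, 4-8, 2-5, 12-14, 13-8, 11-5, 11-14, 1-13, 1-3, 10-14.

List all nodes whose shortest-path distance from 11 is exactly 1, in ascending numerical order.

Level 0: 11
Level 1: 0, 1, 5, 6, 12, 14
Level 2: 2, 3, 4, 7, 8, 9, 10, 13

0, 1, 5, 6, 12, 14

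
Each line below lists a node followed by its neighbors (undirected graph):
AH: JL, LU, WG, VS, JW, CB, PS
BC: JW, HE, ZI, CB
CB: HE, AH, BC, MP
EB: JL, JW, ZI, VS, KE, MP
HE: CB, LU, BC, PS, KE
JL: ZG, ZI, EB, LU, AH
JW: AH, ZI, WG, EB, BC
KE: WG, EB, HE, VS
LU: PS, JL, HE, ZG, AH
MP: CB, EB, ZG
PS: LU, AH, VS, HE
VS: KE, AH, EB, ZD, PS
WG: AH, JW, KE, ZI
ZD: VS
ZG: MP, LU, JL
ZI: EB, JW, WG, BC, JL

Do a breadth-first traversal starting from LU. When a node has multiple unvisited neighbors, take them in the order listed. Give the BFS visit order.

Visit LU; enqueue PS, JL, HE, ZG, AH → queue [PS, JL, HE, ZG, AH]
Visit PS; enqueue VS → queue [JL, HE, ZG, AH, VS]
Visit JL; enqueue ZI, EB → queue [HE, ZG, AH, VS, ZI, EB]
Visit HE; enqueue CB, BC, KE → queue [ZG, AH, VS, ZI, EB, CB, BC, KE]
Visit ZG; enqueue MP → queue [AH, VS, ZI, EB, CB, BC, KE, MP]
Visit AH; enqueue WG, JW → queue [VS, ZI, EB, CB, BC, KE, MP, WG, JW]
Visit VS; enqueue ZD → queue [ZI, EB, CB, BC, KE, MP, WG, JW, ZD]
Visit ZI → queue [EB, CB, BC, KE, MP, WG, JW, ZD]
Visit EB → queue [CB, BC, KE, MP, WG, JW, ZD]
Visit CB → queue [BC, KE, MP, WG, JW, ZD]
Visit BC → queue [KE, MP, WG, JW, ZD]
Visit KE → queue [MP, WG, JW, ZD]
Visit MP → queue [WG, JW, ZD]
Visit WG → queue [JW, ZD]
Visit JW → queue [ZD]
Visit ZD → queue []

LU PS JL HE ZG AH VS ZI EB CB BC KE MP WG JW ZD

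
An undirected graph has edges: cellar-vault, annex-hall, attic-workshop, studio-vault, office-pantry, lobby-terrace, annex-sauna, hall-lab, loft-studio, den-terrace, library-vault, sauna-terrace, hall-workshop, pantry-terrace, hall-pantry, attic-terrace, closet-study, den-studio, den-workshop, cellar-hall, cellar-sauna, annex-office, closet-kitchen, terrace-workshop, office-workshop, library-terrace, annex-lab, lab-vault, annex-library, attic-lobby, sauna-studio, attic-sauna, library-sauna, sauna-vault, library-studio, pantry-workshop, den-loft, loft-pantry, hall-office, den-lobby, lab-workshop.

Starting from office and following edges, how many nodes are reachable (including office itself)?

16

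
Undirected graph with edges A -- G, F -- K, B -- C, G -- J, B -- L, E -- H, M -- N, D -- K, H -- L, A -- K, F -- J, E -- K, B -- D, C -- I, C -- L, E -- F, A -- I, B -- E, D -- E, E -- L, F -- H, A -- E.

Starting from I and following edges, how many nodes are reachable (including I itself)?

12

BFS from I visits: I, A, C, E, G, K, B, L, D, F, H, J
Reachable nodes: 12 of 14 total.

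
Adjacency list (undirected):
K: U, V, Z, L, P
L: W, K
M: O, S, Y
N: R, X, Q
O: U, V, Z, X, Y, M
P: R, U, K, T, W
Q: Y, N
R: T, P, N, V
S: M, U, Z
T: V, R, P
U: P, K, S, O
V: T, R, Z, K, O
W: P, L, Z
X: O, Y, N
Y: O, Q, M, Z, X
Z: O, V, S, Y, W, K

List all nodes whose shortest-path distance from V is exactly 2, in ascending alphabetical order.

Level 0: V
Level 1: K, O, R, T, Z
Level 2: L, M, N, P, S, U, W, X, Y
Level 3: Q

L, M, N, P, S, U, W, X, Y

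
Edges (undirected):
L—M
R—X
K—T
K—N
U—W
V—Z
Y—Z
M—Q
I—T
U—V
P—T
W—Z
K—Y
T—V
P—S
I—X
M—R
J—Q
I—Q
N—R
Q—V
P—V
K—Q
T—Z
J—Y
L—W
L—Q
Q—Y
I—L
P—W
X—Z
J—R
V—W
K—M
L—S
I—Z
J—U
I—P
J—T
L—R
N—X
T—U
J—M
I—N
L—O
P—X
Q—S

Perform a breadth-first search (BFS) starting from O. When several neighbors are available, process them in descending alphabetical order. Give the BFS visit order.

Visit O; enqueue L → queue [L]
Visit L; enqueue W, S, R, Q, M, I → queue [W, S, R, Q, M, I]
Visit W; enqueue Z, V, U, P → queue [S, R, Q, M, I, Z, V, U, P]
Visit S → queue [R, Q, M, I, Z, V, U, P]
Visit R; enqueue X, N, J → queue [Q, M, I, Z, V, U, P, X, N, J]
Visit Q; enqueue Y, K → queue [M, I, Z, V, U, P, X, N, J, Y, K]
Visit M → queue [I, Z, V, U, P, X, N, J, Y, K]
Visit I; enqueue T → queue [Z, V, U, P, X, N, J, Y, K, T]
Visit Z → queue [V, U, P, X, N, J, Y, K, T]
Visit V → queue [U, P, X, N, J, Y, K, T]
Visit U → queue [P, X, N, J, Y, K, T]
Visit P → queue [X, N, J, Y, K, T]
Visit X → queue [N, J, Y, K, T]
Visit N → queue [J, Y, K, T]
Visit J → queue [Y, K, T]
Visit Y → queue [K, T]
Visit K → queue [T]
Visit T → queue []

O → L → W → S → R → Q → M → I → Z → V → U → P → X → N → J → Y → K → T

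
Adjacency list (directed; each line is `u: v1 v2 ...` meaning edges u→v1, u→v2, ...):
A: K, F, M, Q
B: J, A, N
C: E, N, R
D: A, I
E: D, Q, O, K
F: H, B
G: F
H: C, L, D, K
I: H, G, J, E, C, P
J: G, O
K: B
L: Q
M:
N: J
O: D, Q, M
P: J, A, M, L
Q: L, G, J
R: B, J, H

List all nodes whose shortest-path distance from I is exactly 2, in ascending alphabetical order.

A, D, F, K, L, M, N, O, Q, R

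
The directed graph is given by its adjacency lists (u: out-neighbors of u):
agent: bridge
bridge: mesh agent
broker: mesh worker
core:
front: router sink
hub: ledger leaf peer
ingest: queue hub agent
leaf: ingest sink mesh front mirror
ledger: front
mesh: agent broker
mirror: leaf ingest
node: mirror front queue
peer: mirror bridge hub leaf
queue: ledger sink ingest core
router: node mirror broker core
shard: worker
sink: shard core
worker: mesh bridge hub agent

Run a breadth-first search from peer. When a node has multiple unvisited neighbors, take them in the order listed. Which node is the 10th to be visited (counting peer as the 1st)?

Visit peer; enqueue mirror, bridge, hub, leaf → queue [mirror, bridge, hub, leaf]
Visit mirror; enqueue ingest → queue [bridge, hub, leaf, ingest]
Visit bridge; enqueue mesh, agent → queue [hub, leaf, ingest, mesh, agent]
Visit hub; enqueue ledger → queue [leaf, ingest, mesh, agent, ledger]
Visit leaf; enqueue sink, front → queue [ingest, mesh, agent, ledger, sink, front]
Visit ingest; enqueue queue → queue [mesh, agent, ledger, sink, front, queue]
Visit mesh; enqueue broker → queue [agent, ledger, sink, front, queue, broker]
Visit agent → queue [ledger, sink, front, queue, broker]
Visit ledger → queue [sink, front, queue, broker]
Visit sink; enqueue shard, core → queue [front, queue, broker, shard, core]
Visit front; enqueue router → queue [queue, broker, shard, core, router]
Visit queue → queue [broker, shard, core, router]
Visit broker; enqueue worker → queue [shard, core, router, worker]
Visit shard → queue [core, router, worker]
Visit core → queue [router, worker]
Visit router; enqueue node → queue [worker, node]
Visit worker → queue [node]
Visit node → queue []

Visit order: peer, mirror, bridge, hub, leaf, ingest, mesh, agent, ledger, sink, front, queue, broker, shard, core, router, worker, node

sink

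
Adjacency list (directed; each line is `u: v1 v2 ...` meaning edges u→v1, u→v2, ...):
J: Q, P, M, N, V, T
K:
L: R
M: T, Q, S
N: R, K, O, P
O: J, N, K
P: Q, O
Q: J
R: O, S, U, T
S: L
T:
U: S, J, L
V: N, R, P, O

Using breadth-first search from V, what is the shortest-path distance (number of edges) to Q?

2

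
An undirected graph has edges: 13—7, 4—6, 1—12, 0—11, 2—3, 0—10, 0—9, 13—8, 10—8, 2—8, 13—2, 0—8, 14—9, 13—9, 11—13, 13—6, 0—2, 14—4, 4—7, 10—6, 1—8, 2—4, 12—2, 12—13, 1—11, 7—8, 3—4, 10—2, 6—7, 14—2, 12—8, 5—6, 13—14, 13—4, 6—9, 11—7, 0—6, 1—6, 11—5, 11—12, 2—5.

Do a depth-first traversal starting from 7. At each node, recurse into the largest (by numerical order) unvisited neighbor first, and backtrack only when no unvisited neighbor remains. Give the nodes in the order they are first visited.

7 → 13 → 14 → 9 → 6 → 10 → 8 → 12 → 11 → 5 → 2 → 4 → 3 → 0 → 1

Visit 7
7 → 13
13 → 14
14 → 9
9 → 6
6 → 10
10 → 8
8 → 12
12 → 11
11 → 5
5 → 2
2 → 4
4 → 3
2 → 0
11 → 1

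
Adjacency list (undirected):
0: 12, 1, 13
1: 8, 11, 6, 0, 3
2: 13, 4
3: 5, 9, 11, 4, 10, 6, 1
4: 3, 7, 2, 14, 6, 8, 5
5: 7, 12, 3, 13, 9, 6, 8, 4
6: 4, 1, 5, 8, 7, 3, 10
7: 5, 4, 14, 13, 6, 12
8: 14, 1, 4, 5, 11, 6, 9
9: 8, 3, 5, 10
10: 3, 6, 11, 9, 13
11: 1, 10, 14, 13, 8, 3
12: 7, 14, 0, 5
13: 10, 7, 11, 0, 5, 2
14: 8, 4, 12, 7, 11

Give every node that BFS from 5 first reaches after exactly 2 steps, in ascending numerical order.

Level 0: 5
Level 1: 3, 4, 6, 7, 8, 9, 12, 13
Level 2: 0, 1, 2, 10, 11, 14

0, 1, 2, 10, 11, 14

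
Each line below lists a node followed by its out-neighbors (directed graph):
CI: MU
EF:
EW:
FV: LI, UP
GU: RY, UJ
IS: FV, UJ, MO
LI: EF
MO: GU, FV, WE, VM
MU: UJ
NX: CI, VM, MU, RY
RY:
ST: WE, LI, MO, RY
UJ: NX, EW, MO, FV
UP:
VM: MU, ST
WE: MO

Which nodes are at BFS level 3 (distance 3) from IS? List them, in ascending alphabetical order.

Level 0: IS
Level 1: FV, MO, UJ
Level 2: EW, GU, LI, NX, UP, VM, WE
Level 3: CI, EF, MU, RY, ST

CI, EF, MU, RY, ST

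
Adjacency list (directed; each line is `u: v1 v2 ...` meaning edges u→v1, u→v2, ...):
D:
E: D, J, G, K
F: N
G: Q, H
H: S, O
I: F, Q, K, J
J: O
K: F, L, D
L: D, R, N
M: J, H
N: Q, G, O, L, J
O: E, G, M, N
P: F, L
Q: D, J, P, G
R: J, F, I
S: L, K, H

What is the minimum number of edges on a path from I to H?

Level 0: I
Level 1: F, J, K, Q
Level 2: D, G, L, N, O, P
Level 3: E, H, M, R
Level 4: S
H first appears at level 3.

3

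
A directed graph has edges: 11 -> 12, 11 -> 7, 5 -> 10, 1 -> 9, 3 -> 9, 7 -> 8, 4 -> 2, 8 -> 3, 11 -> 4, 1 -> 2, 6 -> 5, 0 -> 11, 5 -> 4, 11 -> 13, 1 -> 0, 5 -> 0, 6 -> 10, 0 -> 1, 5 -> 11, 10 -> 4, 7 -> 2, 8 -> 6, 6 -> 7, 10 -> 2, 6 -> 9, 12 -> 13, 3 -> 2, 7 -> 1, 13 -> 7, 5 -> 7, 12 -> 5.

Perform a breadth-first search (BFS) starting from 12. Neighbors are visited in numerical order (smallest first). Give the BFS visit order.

12 -> 5 -> 13 -> 0 -> 4 -> 7 -> 10 -> 11 -> 1 -> 2 -> 8 -> 9 -> 3 -> 6

Visit 12; enqueue 5, 13 → queue [5, 13]
Visit 5; enqueue 0, 4, 7, 10, 11 → queue [13, 0, 4, 7, 10, 11]
Visit 13 → queue [0, 4, 7, 10, 11]
Visit 0; enqueue 1 → queue [4, 7, 10, 11, 1]
Visit 4; enqueue 2 → queue [7, 10, 11, 1, 2]
Visit 7; enqueue 8 → queue [10, 11, 1, 2, 8]
Visit 10 → queue [11, 1, 2, 8]
Visit 11 → queue [1, 2, 8]
Visit 1; enqueue 9 → queue [2, 8, 9]
Visit 2 → queue [8, 9]
Visit 8; enqueue 3, 6 → queue [9, 3, 6]
Visit 9 → queue [3, 6]
Visit 3 → queue [6]
Visit 6 → queue []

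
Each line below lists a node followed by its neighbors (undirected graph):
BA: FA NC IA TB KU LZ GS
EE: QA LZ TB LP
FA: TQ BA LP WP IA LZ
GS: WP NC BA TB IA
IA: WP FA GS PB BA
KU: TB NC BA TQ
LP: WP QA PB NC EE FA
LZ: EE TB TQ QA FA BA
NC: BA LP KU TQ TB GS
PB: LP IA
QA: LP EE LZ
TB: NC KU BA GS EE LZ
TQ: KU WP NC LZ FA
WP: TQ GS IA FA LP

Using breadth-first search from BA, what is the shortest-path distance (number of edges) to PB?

Level 0: BA
Level 1: FA, GS, IA, KU, LZ, NC, TB
Level 2: EE, LP, PB, QA, TQ, WP
PB first appears at level 2.

2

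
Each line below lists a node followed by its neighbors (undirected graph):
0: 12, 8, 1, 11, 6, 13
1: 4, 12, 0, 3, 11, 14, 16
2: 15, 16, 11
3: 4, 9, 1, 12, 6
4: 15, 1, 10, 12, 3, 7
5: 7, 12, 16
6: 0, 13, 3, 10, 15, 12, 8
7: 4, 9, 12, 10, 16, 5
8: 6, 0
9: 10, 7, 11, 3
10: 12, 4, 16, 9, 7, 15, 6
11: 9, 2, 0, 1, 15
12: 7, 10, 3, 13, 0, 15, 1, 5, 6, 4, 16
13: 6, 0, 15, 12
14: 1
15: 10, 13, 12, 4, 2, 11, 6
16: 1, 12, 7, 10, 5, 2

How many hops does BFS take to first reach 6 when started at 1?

Level 0: 1
Level 1: 0, 3, 4, 11, 12, 14, 16
Level 2: 2, 5, 6, 7, 8, 9, 10, 13, 15
6 first appears at level 2.

2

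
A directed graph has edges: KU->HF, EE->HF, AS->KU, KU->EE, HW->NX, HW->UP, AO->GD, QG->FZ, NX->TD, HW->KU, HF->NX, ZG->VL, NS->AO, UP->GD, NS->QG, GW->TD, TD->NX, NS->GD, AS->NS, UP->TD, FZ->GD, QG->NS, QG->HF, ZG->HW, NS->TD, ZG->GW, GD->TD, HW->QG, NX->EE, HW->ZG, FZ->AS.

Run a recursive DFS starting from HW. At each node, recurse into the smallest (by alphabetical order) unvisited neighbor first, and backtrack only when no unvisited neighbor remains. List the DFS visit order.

Visit HW
HW → KU
KU → EE
EE → HF
HF → NX
NX → TD
HW → QG
QG → FZ
FZ → AS
AS → NS
NS → AO
AO → GD
HW → UP
HW → ZG
ZG → GW
ZG → VL

HW, KU, EE, HF, NX, TD, QG, FZ, AS, NS, AO, GD, UP, ZG, GW, VL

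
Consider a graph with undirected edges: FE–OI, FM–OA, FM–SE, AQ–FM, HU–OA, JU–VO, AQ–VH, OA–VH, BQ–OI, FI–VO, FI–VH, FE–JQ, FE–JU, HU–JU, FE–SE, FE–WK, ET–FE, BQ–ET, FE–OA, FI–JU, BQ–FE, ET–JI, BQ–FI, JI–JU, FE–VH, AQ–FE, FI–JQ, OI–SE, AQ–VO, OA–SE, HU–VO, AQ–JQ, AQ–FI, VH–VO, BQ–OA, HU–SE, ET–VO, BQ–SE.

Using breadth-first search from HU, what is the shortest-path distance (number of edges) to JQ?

3

Level 0: HU
Level 1: JU, OA, SE, VO
Level 2: AQ, BQ, ET, FE, FI, FM, JI, OI, VH
Level 3: JQ, WK
JQ first appears at level 3.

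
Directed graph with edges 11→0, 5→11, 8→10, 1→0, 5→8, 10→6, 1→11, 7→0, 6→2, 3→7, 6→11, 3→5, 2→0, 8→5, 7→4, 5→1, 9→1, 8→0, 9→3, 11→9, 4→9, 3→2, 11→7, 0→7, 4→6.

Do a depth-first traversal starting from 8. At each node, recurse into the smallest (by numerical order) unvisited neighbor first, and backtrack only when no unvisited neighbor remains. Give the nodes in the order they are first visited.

Visit 8
8 → 0
0 → 7
7 → 4
4 → 6
6 → 2
6 → 11
11 → 9
9 → 1
9 → 3
3 → 5
8 → 10

8, 0, 7, 4, 6, 2, 11, 9, 1, 3, 5, 10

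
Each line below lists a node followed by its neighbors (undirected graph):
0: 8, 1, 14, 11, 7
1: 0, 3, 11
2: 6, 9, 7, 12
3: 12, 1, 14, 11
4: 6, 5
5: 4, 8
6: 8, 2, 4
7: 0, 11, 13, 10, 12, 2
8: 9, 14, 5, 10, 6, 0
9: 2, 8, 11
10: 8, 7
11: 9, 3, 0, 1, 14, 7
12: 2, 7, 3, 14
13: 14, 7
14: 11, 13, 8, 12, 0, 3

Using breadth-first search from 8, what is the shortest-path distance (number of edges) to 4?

2

Level 0: 8
Level 1: 0, 5, 6, 9, 10, 14
Level 2: 1, 2, 3, 4, 7, 11, 12, 13
4 first appears at level 2.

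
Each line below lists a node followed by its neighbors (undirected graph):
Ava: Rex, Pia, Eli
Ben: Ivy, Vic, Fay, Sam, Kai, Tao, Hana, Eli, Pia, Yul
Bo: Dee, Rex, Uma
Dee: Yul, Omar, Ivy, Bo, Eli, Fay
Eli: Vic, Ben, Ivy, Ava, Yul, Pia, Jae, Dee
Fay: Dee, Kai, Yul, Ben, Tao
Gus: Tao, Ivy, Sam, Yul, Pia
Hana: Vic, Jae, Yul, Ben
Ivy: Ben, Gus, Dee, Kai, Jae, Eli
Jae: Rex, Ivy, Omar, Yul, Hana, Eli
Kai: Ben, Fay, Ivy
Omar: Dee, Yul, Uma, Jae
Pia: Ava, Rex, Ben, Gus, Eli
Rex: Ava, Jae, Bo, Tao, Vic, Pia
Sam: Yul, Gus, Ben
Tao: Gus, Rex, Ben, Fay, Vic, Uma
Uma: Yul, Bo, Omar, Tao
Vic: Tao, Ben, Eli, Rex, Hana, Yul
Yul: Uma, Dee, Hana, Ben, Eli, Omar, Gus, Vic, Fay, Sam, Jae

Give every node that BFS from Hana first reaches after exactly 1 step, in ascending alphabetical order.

Ben, Jae, Vic, Yul

Level 0: Hana
Level 1: Ben, Jae, Vic, Yul
Level 2: Dee, Eli, Fay, Gus, Ivy, Kai, Omar, Pia, Rex, Sam, Tao, Uma
Level 3: Ava, Bo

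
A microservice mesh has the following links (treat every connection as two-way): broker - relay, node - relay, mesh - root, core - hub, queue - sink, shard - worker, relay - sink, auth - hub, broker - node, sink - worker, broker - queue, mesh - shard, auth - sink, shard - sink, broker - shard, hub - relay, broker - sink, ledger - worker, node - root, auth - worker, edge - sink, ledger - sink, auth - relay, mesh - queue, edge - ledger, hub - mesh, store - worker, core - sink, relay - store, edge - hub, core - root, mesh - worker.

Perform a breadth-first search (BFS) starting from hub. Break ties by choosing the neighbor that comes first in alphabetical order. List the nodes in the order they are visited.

Visit hub; enqueue auth, core, edge, mesh, relay → queue [auth, core, edge, mesh, relay]
Visit auth; enqueue sink, worker → queue [core, edge, mesh, relay, sink, worker]
Visit core; enqueue root → queue [edge, mesh, relay, sink, worker, root]
Visit edge; enqueue ledger → queue [mesh, relay, sink, worker, root, ledger]
Visit mesh; enqueue queue, shard → queue [relay, sink, worker, root, ledger, queue, shard]
Visit relay; enqueue broker, node, store → queue [sink, worker, root, ledger, queue, shard, broker, node, store]
Visit sink → queue [worker, root, ledger, queue, shard, broker, node, store]
Visit worker → queue [root, ledger, queue, shard, broker, node, store]
Visit root → queue [ledger, queue, shard, broker, node, store]
Visit ledger → queue [queue, shard, broker, node, store]
Visit queue → queue [shard, broker, node, store]
Visit shard → queue [broker, node, store]
Visit broker → queue [node, store]
Visit node → queue [store]
Visit store → queue []

hub, auth, core, edge, mesh, relay, sink, worker, root, ledger, queue, shard, broker, node, store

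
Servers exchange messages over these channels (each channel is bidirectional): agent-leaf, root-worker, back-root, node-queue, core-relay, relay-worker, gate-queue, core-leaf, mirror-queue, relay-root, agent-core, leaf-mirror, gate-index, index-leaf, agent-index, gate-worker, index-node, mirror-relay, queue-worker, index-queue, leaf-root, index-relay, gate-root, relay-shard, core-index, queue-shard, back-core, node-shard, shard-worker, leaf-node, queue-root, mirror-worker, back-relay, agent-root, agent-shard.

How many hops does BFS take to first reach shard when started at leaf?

2

Level 0: leaf
Level 1: agent, core, index, mirror, node, root
Level 2: back, gate, queue, relay, shard, worker
shard first appears at level 2.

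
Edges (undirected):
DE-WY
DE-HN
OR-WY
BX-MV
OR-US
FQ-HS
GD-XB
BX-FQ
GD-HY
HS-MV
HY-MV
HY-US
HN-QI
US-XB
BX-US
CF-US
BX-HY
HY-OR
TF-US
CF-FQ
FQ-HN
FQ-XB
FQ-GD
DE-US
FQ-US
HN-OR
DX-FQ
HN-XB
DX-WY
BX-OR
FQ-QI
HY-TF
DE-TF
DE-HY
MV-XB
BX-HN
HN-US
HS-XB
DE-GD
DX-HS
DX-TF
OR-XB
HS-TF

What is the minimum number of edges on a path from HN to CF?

2

Level 0: HN
Level 1: BX, DE, FQ, OR, QI, US, XB
Level 2: CF, DX, GD, HS, HY, MV, TF, WY
CF first appears at level 2.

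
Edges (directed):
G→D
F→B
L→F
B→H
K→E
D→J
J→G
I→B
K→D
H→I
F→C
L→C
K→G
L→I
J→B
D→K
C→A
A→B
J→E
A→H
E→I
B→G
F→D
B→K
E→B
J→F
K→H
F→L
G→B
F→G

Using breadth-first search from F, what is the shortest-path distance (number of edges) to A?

2

Level 0: F
Level 1: B, C, D, G, L
Level 2: A, H, I, J, K
Level 3: E
A first appears at level 2.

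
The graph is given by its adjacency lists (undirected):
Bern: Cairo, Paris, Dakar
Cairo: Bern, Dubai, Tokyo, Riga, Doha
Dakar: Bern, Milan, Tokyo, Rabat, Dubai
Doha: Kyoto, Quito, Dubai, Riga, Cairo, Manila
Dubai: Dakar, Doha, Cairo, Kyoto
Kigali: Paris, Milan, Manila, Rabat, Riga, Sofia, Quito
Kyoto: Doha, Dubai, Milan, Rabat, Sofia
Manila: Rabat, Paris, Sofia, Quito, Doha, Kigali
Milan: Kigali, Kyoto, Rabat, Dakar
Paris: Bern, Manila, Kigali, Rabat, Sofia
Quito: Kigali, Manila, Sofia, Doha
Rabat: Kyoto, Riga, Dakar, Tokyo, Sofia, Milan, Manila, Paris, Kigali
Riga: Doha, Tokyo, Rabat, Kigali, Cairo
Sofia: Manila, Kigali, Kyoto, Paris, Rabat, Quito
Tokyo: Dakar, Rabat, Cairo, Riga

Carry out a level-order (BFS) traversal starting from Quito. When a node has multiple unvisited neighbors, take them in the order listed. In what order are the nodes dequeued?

Visit Quito; enqueue Kigali, Manila, Sofia, Doha → queue [Kigali, Manila, Sofia, Doha]
Visit Kigali; enqueue Paris, Milan, Rabat, Riga → queue [Manila, Sofia, Doha, Paris, Milan, Rabat, Riga]
Visit Manila → queue [Sofia, Doha, Paris, Milan, Rabat, Riga]
Visit Sofia; enqueue Kyoto → queue [Doha, Paris, Milan, Rabat, Riga, Kyoto]
Visit Doha; enqueue Dubai, Cairo → queue [Paris, Milan, Rabat, Riga, Kyoto, Dubai, Cairo]
Visit Paris; enqueue Bern → queue [Milan, Rabat, Riga, Kyoto, Dubai, Cairo, Bern]
Visit Milan; enqueue Dakar → queue [Rabat, Riga, Kyoto, Dubai, Cairo, Bern, Dakar]
Visit Rabat; enqueue Tokyo → queue [Riga, Kyoto, Dubai, Cairo, Bern, Dakar, Tokyo]
Visit Riga → queue [Kyoto, Dubai, Cairo, Bern, Dakar, Tokyo]
Visit Kyoto → queue [Dubai, Cairo, Bern, Dakar, Tokyo]
Visit Dubai → queue [Cairo, Bern, Dakar, Tokyo]
Visit Cairo → queue [Bern, Dakar, Tokyo]
Visit Bern → queue [Dakar, Tokyo]
Visit Dakar → queue [Tokyo]
Visit Tokyo → queue []

Quito -> Kigali -> Manila -> Sofia -> Doha -> Paris -> Milan -> Rabat -> Riga -> Kyoto -> Dubai -> Cairo -> Bern -> Dakar -> Tokyo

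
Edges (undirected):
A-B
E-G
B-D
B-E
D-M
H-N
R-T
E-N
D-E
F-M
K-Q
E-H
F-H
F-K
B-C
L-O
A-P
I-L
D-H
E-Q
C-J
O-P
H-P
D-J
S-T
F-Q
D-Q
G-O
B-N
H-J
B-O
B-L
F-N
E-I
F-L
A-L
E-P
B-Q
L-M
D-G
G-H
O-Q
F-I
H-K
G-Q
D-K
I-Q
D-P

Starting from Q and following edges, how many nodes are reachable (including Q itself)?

BFS from Q visits: Q, O, K, I, G, F, E, D, B, P, L, H, N, M, J, C, A
Reachable nodes: 17 of 20 total.

17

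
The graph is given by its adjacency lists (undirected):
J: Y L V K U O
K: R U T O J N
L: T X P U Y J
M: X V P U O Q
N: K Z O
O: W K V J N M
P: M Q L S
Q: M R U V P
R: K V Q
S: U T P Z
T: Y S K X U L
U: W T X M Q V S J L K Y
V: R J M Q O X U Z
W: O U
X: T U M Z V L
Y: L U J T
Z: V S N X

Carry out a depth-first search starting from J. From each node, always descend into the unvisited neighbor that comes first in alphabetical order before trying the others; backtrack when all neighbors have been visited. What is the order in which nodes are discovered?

J K N O M P L T S U Q R V X Z W Y

Visit J
J → K
K → N
N → O
O → M
M → P
P → L
L → T
T → S
S → U
U → Q
Q → R
R → V
V → X
X → Z
U → W
U → Y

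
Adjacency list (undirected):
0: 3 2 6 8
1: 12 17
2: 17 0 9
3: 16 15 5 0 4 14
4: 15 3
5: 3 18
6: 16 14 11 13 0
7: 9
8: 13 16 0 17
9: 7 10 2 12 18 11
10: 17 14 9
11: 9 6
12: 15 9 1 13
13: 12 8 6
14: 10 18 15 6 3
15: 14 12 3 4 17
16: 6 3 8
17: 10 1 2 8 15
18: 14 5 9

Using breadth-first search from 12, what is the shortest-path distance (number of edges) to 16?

3

Level 0: 12
Level 1: 1, 9, 13, 15
Level 2: 2, 3, 4, 6, 7, 8, 10, 11, 14, 17, 18
Level 3: 0, 5, 16
16 first appears at level 3.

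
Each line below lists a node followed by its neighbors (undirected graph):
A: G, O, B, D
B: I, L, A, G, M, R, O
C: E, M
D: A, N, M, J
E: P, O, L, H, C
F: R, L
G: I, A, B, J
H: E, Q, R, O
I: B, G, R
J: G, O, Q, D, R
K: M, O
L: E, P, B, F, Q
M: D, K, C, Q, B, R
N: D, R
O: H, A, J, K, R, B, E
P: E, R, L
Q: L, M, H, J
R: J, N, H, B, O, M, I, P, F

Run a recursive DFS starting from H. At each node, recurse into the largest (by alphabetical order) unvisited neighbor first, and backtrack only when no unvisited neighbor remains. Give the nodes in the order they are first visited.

H, R, P, L, Q, M, K, O, J, G, I, B, A, D, N, E, C, F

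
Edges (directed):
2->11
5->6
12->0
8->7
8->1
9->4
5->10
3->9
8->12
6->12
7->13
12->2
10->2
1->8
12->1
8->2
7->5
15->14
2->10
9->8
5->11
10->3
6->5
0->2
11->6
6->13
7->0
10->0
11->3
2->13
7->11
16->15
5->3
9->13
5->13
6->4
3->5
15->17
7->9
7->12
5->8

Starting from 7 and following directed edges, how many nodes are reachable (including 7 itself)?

14

BFS from 7 visits: 7, 0, 5, 9, 11, 12, 13, 2, 3, 6, 8, 10, 4, 1
Reachable nodes: 14 of 18 total.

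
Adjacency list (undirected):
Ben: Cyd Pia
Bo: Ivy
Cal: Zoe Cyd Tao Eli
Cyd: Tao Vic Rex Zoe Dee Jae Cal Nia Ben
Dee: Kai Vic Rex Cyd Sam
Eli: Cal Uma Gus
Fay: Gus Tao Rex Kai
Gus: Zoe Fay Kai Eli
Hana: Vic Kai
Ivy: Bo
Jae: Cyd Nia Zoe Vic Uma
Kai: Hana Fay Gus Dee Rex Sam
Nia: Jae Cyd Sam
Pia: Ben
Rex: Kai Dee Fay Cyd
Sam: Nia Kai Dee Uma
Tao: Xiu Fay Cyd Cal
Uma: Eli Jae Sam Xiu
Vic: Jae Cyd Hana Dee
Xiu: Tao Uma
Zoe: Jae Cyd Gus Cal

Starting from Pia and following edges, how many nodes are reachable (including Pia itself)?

19

BFS from Pia visits: Pia, Ben, Cyd, Zoe, Vic, Tao, Rex, Nia, Jae, Dee, Cal, Gus, Hana, Xiu, Fay, Kai, Sam, Uma, Eli
Reachable nodes: 19 of 21 total.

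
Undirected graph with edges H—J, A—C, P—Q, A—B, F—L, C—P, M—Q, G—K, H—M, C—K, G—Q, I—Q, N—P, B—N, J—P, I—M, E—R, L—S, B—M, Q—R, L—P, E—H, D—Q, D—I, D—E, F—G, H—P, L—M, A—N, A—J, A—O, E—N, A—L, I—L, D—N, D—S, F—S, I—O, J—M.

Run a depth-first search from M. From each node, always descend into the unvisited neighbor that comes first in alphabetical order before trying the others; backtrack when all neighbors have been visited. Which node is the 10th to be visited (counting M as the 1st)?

D

Visit M
M → B
B → A
A → C
C → K
K → G
G → F
F → L
L → I
I → D
D → E
E → H
H → J
J → P
P → N
P → Q
Q → R
D → S
I → O

Visit order: M, B, A, C, K, G, F, L, I, D, E, H, J, P, N, Q, R, S, O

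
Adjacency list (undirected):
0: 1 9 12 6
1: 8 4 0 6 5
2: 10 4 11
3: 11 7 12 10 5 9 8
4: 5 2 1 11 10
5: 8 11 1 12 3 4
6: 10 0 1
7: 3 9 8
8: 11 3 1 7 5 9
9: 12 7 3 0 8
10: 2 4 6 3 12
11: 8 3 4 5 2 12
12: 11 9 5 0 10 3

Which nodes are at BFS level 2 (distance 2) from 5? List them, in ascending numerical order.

0, 2, 6, 7, 9, 10

Level 0: 5
Level 1: 1, 3, 4, 8, 11, 12
Level 2: 0, 2, 6, 7, 9, 10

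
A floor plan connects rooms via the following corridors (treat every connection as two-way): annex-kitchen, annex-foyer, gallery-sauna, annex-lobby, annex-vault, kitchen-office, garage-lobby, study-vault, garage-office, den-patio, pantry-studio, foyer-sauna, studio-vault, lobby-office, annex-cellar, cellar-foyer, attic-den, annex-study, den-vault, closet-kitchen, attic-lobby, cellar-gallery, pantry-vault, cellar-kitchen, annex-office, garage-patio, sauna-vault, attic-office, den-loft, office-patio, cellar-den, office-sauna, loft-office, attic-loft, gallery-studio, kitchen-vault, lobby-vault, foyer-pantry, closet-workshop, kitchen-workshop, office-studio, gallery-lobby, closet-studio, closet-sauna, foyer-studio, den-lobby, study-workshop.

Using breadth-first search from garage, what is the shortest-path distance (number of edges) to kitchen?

2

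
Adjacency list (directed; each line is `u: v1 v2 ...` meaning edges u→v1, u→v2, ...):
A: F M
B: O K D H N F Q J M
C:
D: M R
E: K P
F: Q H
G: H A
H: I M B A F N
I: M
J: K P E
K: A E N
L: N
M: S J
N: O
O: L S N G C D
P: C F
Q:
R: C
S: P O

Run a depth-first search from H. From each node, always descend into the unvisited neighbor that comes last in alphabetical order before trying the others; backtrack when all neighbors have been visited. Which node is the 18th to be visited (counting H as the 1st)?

I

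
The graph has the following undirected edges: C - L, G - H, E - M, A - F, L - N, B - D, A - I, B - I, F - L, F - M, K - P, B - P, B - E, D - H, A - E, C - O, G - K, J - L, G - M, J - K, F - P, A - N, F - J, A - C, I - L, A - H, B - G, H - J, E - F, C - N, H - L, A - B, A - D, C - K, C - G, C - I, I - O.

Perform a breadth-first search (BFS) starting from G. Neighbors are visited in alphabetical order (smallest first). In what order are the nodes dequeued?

Visit G; enqueue B, C, H, K, M → queue [B, C, H, K, M]
Visit B; enqueue A, D, E, I, P → queue [C, H, K, M, A, D, E, I, P]
Visit C; enqueue L, N, O → queue [H, K, M, A, D, E, I, P, L, N, O]
Visit H; enqueue J → queue [K, M, A, D, E, I, P, L, N, O, J]
Visit K → queue [M, A, D, E, I, P, L, N, O, J]
Visit M; enqueue F → queue [A, D, E, I, P, L, N, O, J, F]
Visit A → queue [D, E, I, P, L, N, O, J, F]
Visit D → queue [E, I, P, L, N, O, J, F]
Visit E → queue [I, P, L, N, O, J, F]
Visit I → queue [P, L, N, O, J, F]
Visit P → queue [L, N, O, J, F]
Visit L → queue [N, O, J, F]
Visit N → queue [O, J, F]
Visit O → queue [J, F]
Visit J → queue [F]
Visit F → queue []

G, B, C, H, K, M, A, D, E, I, P, L, N, O, J, F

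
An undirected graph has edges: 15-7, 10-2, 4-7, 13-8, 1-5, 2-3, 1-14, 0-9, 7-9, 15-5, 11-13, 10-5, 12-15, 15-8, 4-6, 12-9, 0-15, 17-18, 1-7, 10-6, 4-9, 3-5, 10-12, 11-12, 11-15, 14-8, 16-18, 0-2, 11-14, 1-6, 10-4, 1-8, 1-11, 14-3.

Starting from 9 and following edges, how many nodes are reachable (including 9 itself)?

BFS from 9 visits: 9, 0, 4, 7, 12, 2, 15, 6, 10, 1, 11, 3, 5, 8, 14, 13
Reachable nodes: 16 of 19 total.

16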